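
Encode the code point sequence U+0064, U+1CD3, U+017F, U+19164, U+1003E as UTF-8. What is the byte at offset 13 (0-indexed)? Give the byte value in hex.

0xBE

U+0064 → 1-byte form 64 at offsets 0–0.
U+1CD3 → 3-byte form E1 B3 93 at offsets 1–3.
U+017F → 2-byte form C5 BF at offsets 4–5.
U+19164 → 4-byte form F0 99 85 A4 at offsets 6–9.
U+1003E → 4-byte form F0 90 80 BE at offsets 10–13.
Offset 13 falls in char 5's range; it's byte 4 of F0 90 80 BE = 0xBE.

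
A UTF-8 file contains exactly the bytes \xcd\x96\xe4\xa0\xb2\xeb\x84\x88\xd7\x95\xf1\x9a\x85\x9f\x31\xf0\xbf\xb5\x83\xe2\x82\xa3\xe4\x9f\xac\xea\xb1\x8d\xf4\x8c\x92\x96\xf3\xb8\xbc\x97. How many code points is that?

Byte at offset 0: 0xCD = 11001101 → 2-byte char (#1). Advance 2.
Byte at offset 2: 0xE4 = 11100100 → 3-byte char (#2). Advance 3.
Byte at offset 5: 0xEB = 11101011 → 3-byte char (#3). Advance 3.
Byte at offset 8: 0xD7 = 11010111 → 2-byte char (#4). Advance 2.
Byte at offset 10: 0xF1 = 11110001 → 4-byte char (#5). Advance 4.
Byte at offset 14: 0x31 = 00110001 → 1-byte char (#6). Advance 1.
Byte at offset 15: 0xF0 = 11110000 → 4-byte char (#7). Advance 4.
Byte at offset 19: 0xE2 = 11100010 → 3-byte char (#8). Advance 3.
Byte at offset 22: 0xE4 = 11100100 → 3-byte char (#9). Advance 3.
Byte at offset 25: 0xEA = 11101010 → 3-byte char (#10). Advance 3.
Byte at offset 28: 0xF4 = 11110100 → 4-byte char (#11). Advance 4.
Byte at offset 32: 0xF3 = 11110011 → 4-byte char (#12). Advance 4.
Reached end at offset 36 after 12 code points.

12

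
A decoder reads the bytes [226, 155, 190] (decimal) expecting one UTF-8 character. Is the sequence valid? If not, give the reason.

valid

Leading byte 0xE2 = 11100010 → 3-byte form.
Continuation bytes 0x9B=10011011, 0xBE=10111110 all match 10xxxxxx.
Decoded value 0x26FE is ≥ 0x800 (shortest form) and not a surrogate.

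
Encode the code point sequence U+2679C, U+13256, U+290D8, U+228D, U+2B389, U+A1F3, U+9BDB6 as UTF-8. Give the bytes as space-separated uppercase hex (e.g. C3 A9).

U+2679C: 4-byte form → F0 A6 9E 9C.
U+13256: 4-byte form → F0 93 89 96.
U+290D8: 4-byte form → F0 A9 83 98.
U+228D: 3-byte form → E2 8A 8D.
U+2B389: 4-byte form → F0 AB 8E 89.
U+A1F3: 3-byte form → EA 87 B3.
U+9BDB6: 4-byte form → F2 9B B6 B6.
Concatenated (26 bytes): F0 A6 9E 9C F0 93 89 96 F0 A9 83 98 E2 8A 8D F0 AB 8E 89 EA 87 B3 F2 9B B6 B6.

F0 A6 9E 9C F0 93 89 96 F0 A9 83 98 E2 8A 8D F0 AB 8E 89 EA 87 B3 F2 9B B6 B6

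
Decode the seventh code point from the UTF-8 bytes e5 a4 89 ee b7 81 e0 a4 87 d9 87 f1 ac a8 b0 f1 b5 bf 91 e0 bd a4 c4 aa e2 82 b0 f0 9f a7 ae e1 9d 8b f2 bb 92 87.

Offset 0: leading byte 0xE5 = 11100101 → 3-byte char #1 = E5 A4 89.
Offset 3: leading byte 0xEE = 11101110 → 3-byte char #2 = EE B7 81.
Offset 6: leading byte 0xE0 = 11100000 → 3-byte char #3 = E0 A4 87.
Offset 9: leading byte 0xD9 = 11011001 → 2-byte char #4 = D9 87.
Offset 11: leading byte 0xF1 = 11110001 → 4-byte char #5 = F1 AC A8 B0.
Offset 15: leading byte 0xF1 = 11110001 → 4-byte char #6 = F1 B5 BF 91.
Offset 19: leading byte 0xE0 = 11100000 → 3-byte char #7 = E0 BD A4.
Leading byte 0xE0 = 11100000 matches 1110xxxx → 3-byte sequence.
Byte 1: 0xE0 = 11100000, payload 0000 (4 bits).
Byte 2: 0xBD = 10111101 (10xxxxxx ✓), payload 111101.
Byte 3: 0xA4 = 10100100 (10xxxxxx ✓), payload 100100.
Concatenate: 0000111101100100 = 0xF64 (16 bits → U+0F64).

U+0F64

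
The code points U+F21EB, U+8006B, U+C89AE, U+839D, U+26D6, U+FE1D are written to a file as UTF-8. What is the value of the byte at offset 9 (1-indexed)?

1-indexed offset 9 is 0-indexed offset 8.
U+F21EB → 4-byte form F3 B2 87 AB at offsets 0–3.
U+8006B → 4-byte form F2 80 81 AB at offsets 4–7.
U+C89AE → 4-byte form F3 88 A6 AE at offsets 8–11.
Offset 8 falls in char 3's range; it's byte 1 of F3 88 A6 AE = 0xF3.

0xF3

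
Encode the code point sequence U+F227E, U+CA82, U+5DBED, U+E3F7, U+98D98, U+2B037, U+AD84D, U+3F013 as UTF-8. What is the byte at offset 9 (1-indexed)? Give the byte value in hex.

1-indexed offset 9 is 0-indexed offset 8.
U+F227E → 4-byte form F3 B2 89 BE at offsets 0–3.
U+CA82 → 3-byte form EC AA 82 at offsets 4–6.
U+5DBED → 4-byte form F1 9D AF AD at offsets 7–10.
Offset 8 falls in char 3's range; it's byte 2 of F1 9D AF AD = 0x9D.

0x9D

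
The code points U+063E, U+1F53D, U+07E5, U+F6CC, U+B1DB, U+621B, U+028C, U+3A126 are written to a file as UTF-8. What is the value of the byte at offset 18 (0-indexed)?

0x8C

U+063E → 2-byte form D8 BE at offsets 0–1.
U+1F53D → 4-byte form F0 9F 94 BD at offsets 2–5.
U+07E5 → 2-byte form DF A5 at offsets 6–7.
U+F6CC → 3-byte form EF 9B 8C at offsets 8–10.
U+B1DB → 3-byte form EB 87 9B at offsets 11–13.
U+621B → 3-byte form E6 88 9B at offsets 14–16.
U+028C → 2-byte form CA 8C at offsets 17–18.
Offset 18 falls in char 7's range; it's byte 2 of CA 8C = 0x8C.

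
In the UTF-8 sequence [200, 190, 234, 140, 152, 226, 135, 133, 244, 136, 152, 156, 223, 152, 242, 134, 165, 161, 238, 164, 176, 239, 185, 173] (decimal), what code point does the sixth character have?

U+86961

Offset 0: leading byte 0xC8 = 11001000 → 2-byte char #1 = C8 BE.
Offset 2: leading byte 0xEA = 11101010 → 3-byte char #2 = EA 8C 98.
Offset 5: leading byte 0xE2 = 11100010 → 3-byte char #3 = E2 87 85.
Offset 8: leading byte 0xF4 = 11110100 → 4-byte char #4 = F4 88 98 9C.
Offset 12: leading byte 0xDF = 11011111 → 2-byte char #5 = DF 98.
Offset 14: leading byte 0xF2 = 11110010 → 4-byte char #6 = F2 86 A5 A1.
Leading byte 0xF2 = 11110010 matches 11110xxx → 4-byte sequence.
Byte 1: 0xF2 = 11110010, payload 010 (3 bits).
Byte 2: 0x86 = 10000110 (10xxxxxx ✓), payload 000110.
Byte 3: 0xA5 = 10100101 (10xxxxxx ✓), payload 100101.
Byte 4: 0xA1 = 10100001 (10xxxxxx ✓), payload 100001.
Concatenate: 010000110100101100001 = 0x86961 (21 bits → U+86961).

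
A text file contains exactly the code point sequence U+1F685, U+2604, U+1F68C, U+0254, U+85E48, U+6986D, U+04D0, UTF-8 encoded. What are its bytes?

F0 9F 9A 85 E2 98 84 F0 9F 9A 8C C9 94 F2 85 B9 88 F1 A9 A1 AD D3 90

U+1F685: 4-byte form → F0 9F 9A 85.
U+2604: 3-byte form → E2 98 84.
U+1F68C: 4-byte form → F0 9F 9A 8C.
U+0254: 2-byte form → C9 94.
U+85E48: 4-byte form → F2 85 B9 88.
U+6986D: 4-byte form → F1 A9 A1 AD.
U+04D0: 2-byte form → D3 90.
Concatenated (23 bytes): F0 9F 9A 85 E2 98 84 F0 9F 9A 8C C9 94 F2 85 B9 88 F1 A9 A1 AD D3 90.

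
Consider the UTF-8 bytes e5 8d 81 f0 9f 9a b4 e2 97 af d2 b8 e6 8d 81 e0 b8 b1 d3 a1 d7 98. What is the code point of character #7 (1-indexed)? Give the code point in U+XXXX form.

U+04E1

Offset 0: leading byte 0xE5 = 11100101 → 3-byte char #1 = E5 8D 81.
Offset 3: leading byte 0xF0 = 11110000 → 4-byte char #2 = F0 9F 9A B4.
Offset 7: leading byte 0xE2 = 11100010 → 3-byte char #3 = E2 97 AF.
Offset 10: leading byte 0xD2 = 11010010 → 2-byte char #4 = D2 B8.
Offset 12: leading byte 0xE6 = 11100110 → 3-byte char #5 = E6 8D 81.
Offset 15: leading byte 0xE0 = 11100000 → 3-byte char #6 = E0 B8 B1.
Offset 18: leading byte 0xD3 = 11010011 → 2-byte char #7 = D3 A1.
Leading byte 0xD3 = 11010011 matches 110xxxxx → 2-byte sequence.
Byte 1: 0xD3 = 11010011, payload 10011 (5 bits).
Byte 2: 0xA1 = 10100001 (10xxxxxx ✓), payload 100001.
Concatenate: 10011100001 = 0x4E1 (11 bits → U+04E1).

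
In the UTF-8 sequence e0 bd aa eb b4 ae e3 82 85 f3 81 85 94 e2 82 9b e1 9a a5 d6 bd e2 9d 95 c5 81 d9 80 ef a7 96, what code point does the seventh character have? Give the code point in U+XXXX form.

U+05BD

Offset 0: leading byte 0xE0 = 11100000 → 3-byte char #1 = E0 BD AA.
Offset 3: leading byte 0xEB = 11101011 → 3-byte char #2 = EB B4 AE.
Offset 6: leading byte 0xE3 = 11100011 → 3-byte char #3 = E3 82 85.
Offset 9: leading byte 0xF3 = 11110011 → 4-byte char #4 = F3 81 85 94.
Offset 13: leading byte 0xE2 = 11100010 → 3-byte char #5 = E2 82 9B.
Offset 16: leading byte 0xE1 = 11100001 → 3-byte char #6 = E1 9A A5.
Offset 19: leading byte 0xD6 = 11010110 → 2-byte char #7 = D6 BD.
Leading byte 0xD6 = 11010110 matches 110xxxxx → 2-byte sequence.
Byte 1: 0xD6 = 11010110, payload 10110 (5 bits).
Byte 2: 0xBD = 10111101 (10xxxxxx ✓), payload 111101.
Concatenate: 10110111101 = 0x5BD (11 bits → U+05BD).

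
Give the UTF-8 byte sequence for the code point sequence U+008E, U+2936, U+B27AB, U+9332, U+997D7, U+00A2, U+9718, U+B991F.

U+008E: 2-byte form → C2 8E.
U+2936: 3-byte form → E2 A4 B6.
U+B27AB: 4-byte form → F2 B2 9E AB.
U+9332: 3-byte form → E9 8C B2.
U+997D7: 4-byte form → F2 99 9F 97.
U+00A2: 2-byte form → C2 A2.
U+9718: 3-byte form → E9 9C 98.
U+B991F: 4-byte form → F2 B9 A4 9F.
Concatenated (25 bytes): C2 8E E2 A4 B6 F2 B2 9E AB E9 8C B2 F2 99 9F 97 C2 A2 E9 9C 98 F2 B9 A4 9F.

C2 8E E2 A4 B6 F2 B2 9E AB E9 8C B2 F2 99 9F 97 C2 A2 E9 9C 98 F2 B9 A4 9F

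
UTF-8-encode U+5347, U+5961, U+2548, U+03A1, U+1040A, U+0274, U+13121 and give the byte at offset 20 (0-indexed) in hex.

U+5347 → 3-byte form E5 8D 87 at offsets 0–2.
U+5961 → 3-byte form E5 A5 A1 at offsets 3–5.
U+2548 → 3-byte form E2 95 88 at offsets 6–8.
U+03A1 → 2-byte form CE A1 at offsets 9–10.
U+1040A → 4-byte form F0 90 90 8A at offsets 11–14.
U+0274 → 2-byte form C9 B4 at offsets 15–16.
U+13121 → 4-byte form F0 93 84 A1 at offsets 17–20.
Offset 20 falls in char 7's range; it's byte 4 of F0 93 84 A1 = 0xA1.

0xA1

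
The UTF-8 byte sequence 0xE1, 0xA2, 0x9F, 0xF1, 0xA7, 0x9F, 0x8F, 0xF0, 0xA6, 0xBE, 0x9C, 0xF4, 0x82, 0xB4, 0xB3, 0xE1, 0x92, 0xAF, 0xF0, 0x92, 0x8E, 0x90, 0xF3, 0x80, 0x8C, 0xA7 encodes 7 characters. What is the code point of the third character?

U+26F9C

Offset 0: leading byte 0xE1 = 11100001 → 3-byte char #1 = E1 A2 9F.
Offset 3: leading byte 0xF1 = 11110001 → 4-byte char #2 = F1 A7 9F 8F.
Offset 7: leading byte 0xF0 = 11110000 → 4-byte char #3 = F0 A6 BE 9C.
Leading byte 0xF0 = 11110000 matches 11110xxx → 4-byte sequence.
Byte 1: 0xF0 = 11110000, payload 000 (3 bits).
Byte 2: 0xA6 = 10100110 (10xxxxxx ✓), payload 100110.
Byte 3: 0xBE = 10111110 (10xxxxxx ✓), payload 111110.
Byte 4: 0x9C = 10011100 (10xxxxxx ✓), payload 011100.
Concatenate: 000100110111110011100 = 0x26F9C (21 bits → U+26F9C).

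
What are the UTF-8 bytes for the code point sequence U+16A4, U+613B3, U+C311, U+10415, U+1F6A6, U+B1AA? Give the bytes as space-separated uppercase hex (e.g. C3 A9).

U+16A4: 3-byte form → E1 9A A4.
U+613B3: 4-byte form → F1 A1 8E B3.
U+C311: 3-byte form → EC 8C 91.
U+10415: 4-byte form → F0 90 90 95.
U+1F6A6: 4-byte form → F0 9F 9A A6.
U+B1AA: 3-byte form → EB 86 AA.
Concatenated (21 bytes): E1 9A A4 F1 A1 8E B3 EC 8C 91 F0 90 90 95 F0 9F 9A A6 EB 86 AA.

E1 9A A4 F1 A1 8E B3 EC 8C 91 F0 90 90 95 F0 9F 9A A6 EB 86 AA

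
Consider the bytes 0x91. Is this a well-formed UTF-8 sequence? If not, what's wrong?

invalid (continuation byte with no leading byte)

Byte 0x91 = 10010001 has the form 10xxxxxx — a continuation byte — but there is no preceding leading byte.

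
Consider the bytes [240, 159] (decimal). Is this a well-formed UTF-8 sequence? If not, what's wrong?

Leading byte 0xF0 = 11110000 → 4-byte form, but only 2 bytes are present.

invalid (sequence truncated)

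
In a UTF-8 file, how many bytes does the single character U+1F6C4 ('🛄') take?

U+1F6C4 = 0x1F6C4. UTF-8 uses 1 byte below 0x80, 2 below 0x800, 3 below 0x10000, 4 up to 0x10FFFF. 0x1F6C4 is in U+10000–U+10FFFF → 4 bytes.

4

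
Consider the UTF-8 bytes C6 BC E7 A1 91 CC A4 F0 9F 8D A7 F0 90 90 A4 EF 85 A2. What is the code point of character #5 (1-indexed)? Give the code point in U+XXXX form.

U+10424

Offset 0: leading byte 0xC6 = 11000110 → 2-byte char #1 = C6 BC.
Offset 2: leading byte 0xE7 = 11100111 → 3-byte char #2 = E7 A1 91.
Offset 5: leading byte 0xCC = 11001100 → 2-byte char #3 = CC A4.
Offset 7: leading byte 0xF0 = 11110000 → 4-byte char #4 = F0 9F 8D A7.
Offset 11: leading byte 0xF0 = 11110000 → 4-byte char #5 = F0 90 90 A4.
Leading byte 0xF0 = 11110000 matches 11110xxx → 4-byte sequence.
Byte 1: 0xF0 = 11110000, payload 000 (3 bits).
Byte 2: 0x90 = 10010000 (10xxxxxx ✓), payload 010000.
Byte 3: 0x90 = 10010000 (10xxxxxx ✓), payload 010000.
Byte 4: 0xA4 = 10100100 (10xxxxxx ✓), payload 100100.
Concatenate: 000010000010000100100 = 0x10424 (21 bits → U+10424).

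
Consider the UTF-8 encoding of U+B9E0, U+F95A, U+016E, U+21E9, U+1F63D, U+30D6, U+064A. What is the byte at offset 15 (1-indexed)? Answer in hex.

1-indexed offset 15 is 0-indexed offset 14.
U+B9E0 → 3-byte form EB A7 A0 at offsets 0–2.
U+F95A → 3-byte form EF A5 9A at offsets 3–5.
U+016E → 2-byte form C5 AE at offsets 6–7.
U+21E9 → 3-byte form E2 87 A9 at offsets 8–10.
U+1F63D → 4-byte form F0 9F 98 BD at offsets 11–14.
Offset 14 falls in char 5's range; it's byte 4 of F0 9F 98 BD = 0xBD.

0xBD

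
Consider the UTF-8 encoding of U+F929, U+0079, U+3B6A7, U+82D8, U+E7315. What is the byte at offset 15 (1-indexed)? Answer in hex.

0x95

1-indexed offset 15 is 0-indexed offset 14.
U+F929 → 3-byte form EF A4 A9 at offsets 0–2.
U+0079 → 1-byte form 79 at offsets 3–3.
U+3B6A7 → 4-byte form F0 BB 9A A7 at offsets 4–7.
U+82D8 → 3-byte form E8 8B 98 at offsets 8–10.
U+E7315 → 4-byte form F3 A7 8C 95 at offsets 11–14.
Offset 14 falls in char 5's range; it's byte 4 of F3 A7 8C 95 = 0x95.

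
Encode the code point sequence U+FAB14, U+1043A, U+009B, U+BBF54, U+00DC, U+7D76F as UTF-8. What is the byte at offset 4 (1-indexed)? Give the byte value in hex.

0x94

1-indexed offset 4 is 0-indexed offset 3.
U+FAB14 → 4-byte form F3 BA AC 94 at offsets 0–3.
Offset 3 falls in char 1's range; it's byte 4 of F3 BA AC 94 = 0x94.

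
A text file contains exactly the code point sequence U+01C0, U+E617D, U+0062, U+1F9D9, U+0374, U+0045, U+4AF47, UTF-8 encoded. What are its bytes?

U+01C0: 2-byte form → C7 80.
U+E617D: 4-byte form → F3 A6 85 BD.
U+0062: 1-byte form → 62.
U+1F9D9: 4-byte form → F0 9F A7 99.
U+0374: 2-byte form → CD B4.
U+0045: 1-byte form → 45.
U+4AF47: 4-byte form → F1 8A BD 87.
Concatenated (18 bytes): C7 80 F3 A6 85 BD 62 F0 9F A7 99 CD B4 45 F1 8A BD 87.

C7 80 F3 A6 85 BD 62 F0 9F A7 99 CD B4 45 F1 8A BD 87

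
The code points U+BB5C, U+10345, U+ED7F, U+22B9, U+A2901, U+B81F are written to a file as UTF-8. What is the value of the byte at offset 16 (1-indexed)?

1-indexed offset 16 is 0-indexed offset 15.
U+BB5C → 3-byte form EB AD 9C at offsets 0–2.
U+10345 → 4-byte form F0 90 8D 85 at offsets 3–6.
U+ED7F → 3-byte form EE B5 BF at offsets 7–9.
U+22B9 → 3-byte form E2 8A B9 at offsets 10–12.
U+A2901 → 4-byte form F2 A2 A4 81 at offsets 13–16.
Offset 15 falls in char 5's range; it's byte 3 of F2 A2 A4 81 = 0xA4.

0xA4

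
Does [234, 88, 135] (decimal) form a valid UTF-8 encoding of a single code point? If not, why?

invalid (non-continuation byte where continuation expected)

Leading byte 0xEA = 11101010 → 3-byte form.
Byte 2 is 0x58 = 01011000, which is not 10xxxxxx — expected a continuation byte.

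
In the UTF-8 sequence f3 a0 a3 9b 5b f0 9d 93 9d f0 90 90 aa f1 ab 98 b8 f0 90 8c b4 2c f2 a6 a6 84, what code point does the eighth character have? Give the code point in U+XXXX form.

U+A6984

Offset 0: leading byte 0xF3 = 11110011 → 4-byte char #1 = F3 A0 A3 9B.
Offset 4: leading byte 0x5B = 01011011 → 1-byte char #2 = 5B.
Offset 5: leading byte 0xF0 = 11110000 → 4-byte char #3 = F0 9D 93 9D.
Offset 9: leading byte 0xF0 = 11110000 → 4-byte char #4 = F0 90 90 AA.
Offset 13: leading byte 0xF1 = 11110001 → 4-byte char #5 = F1 AB 98 B8.
Offset 17: leading byte 0xF0 = 11110000 → 4-byte char #6 = F0 90 8C B4.
Offset 21: leading byte 0x2C = 00101100 → 1-byte char #7 = 2C.
Offset 22: leading byte 0xF2 = 11110010 → 4-byte char #8 = F2 A6 A6 84.
Leading byte 0xF2 = 11110010 matches 11110xxx → 4-byte sequence.
Byte 1: 0xF2 = 11110010, payload 010 (3 bits).
Byte 2: 0xA6 = 10100110 (10xxxxxx ✓), payload 100110.
Byte 3: 0xA6 = 10100110 (10xxxxxx ✓), payload 100110.
Byte 4: 0x84 = 10000100 (10xxxxxx ✓), payload 000100.
Concatenate: 010100110100110000100 = 0xA6984 (21 bits → U+A6984).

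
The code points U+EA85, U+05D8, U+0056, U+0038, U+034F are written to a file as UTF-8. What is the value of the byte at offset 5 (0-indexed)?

U+EA85 → 3-byte form EE AA 85 at offsets 0–2.
U+05D8 → 2-byte form D7 98 at offsets 3–4.
U+0056 → 1-byte form 56 at offsets 5–5.
Offset 5 falls in char 3's range; it's byte 1 of 56 = 0x56.

0x56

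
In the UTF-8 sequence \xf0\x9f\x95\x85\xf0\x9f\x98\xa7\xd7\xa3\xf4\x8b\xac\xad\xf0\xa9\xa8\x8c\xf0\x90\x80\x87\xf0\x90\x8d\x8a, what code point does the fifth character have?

U+29A0C

Offset 0: leading byte 0xF0 = 11110000 → 4-byte char #1 = F0 9F 95 85.
Offset 4: leading byte 0xF0 = 11110000 → 4-byte char #2 = F0 9F 98 A7.
Offset 8: leading byte 0xD7 = 11010111 → 2-byte char #3 = D7 A3.
Offset 10: leading byte 0xF4 = 11110100 → 4-byte char #4 = F4 8B AC AD.
Offset 14: leading byte 0xF0 = 11110000 → 4-byte char #5 = F0 A9 A8 8C.
Leading byte 0xF0 = 11110000 matches 11110xxx → 4-byte sequence.
Byte 1: 0xF0 = 11110000, payload 000 (3 bits).
Byte 2: 0xA9 = 10101001 (10xxxxxx ✓), payload 101001.
Byte 3: 0xA8 = 10101000 (10xxxxxx ✓), payload 101000.
Byte 4: 0x8C = 10001100 (10xxxxxx ✓), payload 001100.
Concatenate: 000101001101000001100 = 0x29A0C (21 bits → U+29A0C).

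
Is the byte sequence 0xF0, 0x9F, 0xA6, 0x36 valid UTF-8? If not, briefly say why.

Leading byte 0xF0 = 11110000 → 4-byte form.
Byte 4 is 0x36 = 00110110, which is not 10xxxxxx — expected a continuation byte.

invalid (non-continuation byte where continuation expected)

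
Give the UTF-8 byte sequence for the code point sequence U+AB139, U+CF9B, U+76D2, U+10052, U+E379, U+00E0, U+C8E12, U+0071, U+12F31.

U+AB139: 4-byte form → F2 AB 84 B9.
U+CF9B: 3-byte form → EC BE 9B.
U+76D2: 3-byte form → E7 9B 92.
U+10052: 4-byte form → F0 90 81 92.
U+E379: 3-byte form → EE 8D B9.
U+00E0: 2-byte form → C3 A0.
U+C8E12: 4-byte form → F3 88 B8 92.
U+0071: 1-byte form → 71.
U+12F31: 4-byte form → F0 92 BC B1.
Concatenated (28 bytes): F2 AB 84 B9 EC BE 9B E7 9B 92 F0 90 81 92 EE 8D B9 C3 A0 F3 88 B8 92 71 F0 92 BC B1.

F2 AB 84 B9 EC BE 9B E7 9B 92 F0 90 81 92 EE 8D B9 C3 A0 F3 88 B8 92 71 F0 92 BC B1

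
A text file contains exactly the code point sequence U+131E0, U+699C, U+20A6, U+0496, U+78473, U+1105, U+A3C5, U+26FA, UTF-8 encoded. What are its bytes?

F0 93 87 A0 E6 A6 9C E2 82 A6 D2 96 F1 B8 91 B3 E1 84 85 EA 8F 85 E2 9B BA

U+131E0: 4-byte form → F0 93 87 A0.
U+699C: 3-byte form → E6 A6 9C.
U+20A6: 3-byte form → E2 82 A6.
U+0496: 2-byte form → D2 96.
U+78473: 4-byte form → F1 B8 91 B3.
U+1105: 3-byte form → E1 84 85.
U+A3C5: 3-byte form → EA 8F 85.
U+26FA: 3-byte form → E2 9B BA.
Concatenated (25 bytes): F0 93 87 A0 E6 A6 9C E2 82 A6 D2 96 F1 B8 91 B3 E1 84 85 EA 8F 85 E2 9B BA.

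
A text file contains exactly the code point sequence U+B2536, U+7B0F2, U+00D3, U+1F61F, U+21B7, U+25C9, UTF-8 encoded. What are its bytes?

U+B2536: 4-byte form → F2 B2 94 B6.
U+7B0F2: 4-byte form → F1 BB 83 B2.
U+00D3: 2-byte form → C3 93.
U+1F61F: 4-byte form → F0 9F 98 9F.
U+21B7: 3-byte form → E2 86 B7.
U+25C9: 3-byte form → E2 97 89.
Concatenated (20 bytes): F2 B2 94 B6 F1 BB 83 B2 C3 93 F0 9F 98 9F E2 86 B7 E2 97 89.

F2 B2 94 B6 F1 BB 83 B2 C3 93 F0 9F 98 9F E2 86 B7 E2 97 89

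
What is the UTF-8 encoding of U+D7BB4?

U+D7BB4 = 0xD7BB4 = 883636 decimal. In range U+10000–U+10FFFF → 4-byte form: 11110xxx 10xxxxxx 10xxxxxx 10xxxxxx.
Binary (21 bits): 011010111101110110100.
Split 3+6+6+6: 011 | 010111 | 101110 | 110100.
Byte 1: 11110011 = 0xF3.
Byte 2: 10010111 = 0x97.
Byte 3: 10101110 = 0xAE.
Byte 4: 10110100 = 0xB4.

F3 97 AE B4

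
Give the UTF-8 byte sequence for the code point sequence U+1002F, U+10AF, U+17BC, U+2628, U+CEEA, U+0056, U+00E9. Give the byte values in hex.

F0 90 80 AF E1 82 AF E1 9E BC E2 98 A8 EC BB AA 56 C3 A9

U+1002F: 4-byte form → F0 90 80 AF.
U+10AF: 3-byte form → E1 82 AF.
U+17BC: 3-byte form → E1 9E BC.
U+2628: 3-byte form → E2 98 A8.
U+CEEA: 3-byte form → EC BB AA.
U+0056: 1-byte form → 56.
U+00E9: 2-byte form → C3 A9.
Concatenated (19 bytes): F0 90 80 AF E1 82 AF E1 9E BC E2 98 A8 EC BB AA 56 C3 A9.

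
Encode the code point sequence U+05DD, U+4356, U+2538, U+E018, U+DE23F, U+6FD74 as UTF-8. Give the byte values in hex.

D7 9D E4 8D 96 E2 94 B8 EE 80 98 F3 9E 88 BF F1 AF B5 B4

U+05DD: 2-byte form → D7 9D.
U+4356: 3-byte form → E4 8D 96.
U+2538: 3-byte form → E2 94 B8.
U+E018: 3-byte form → EE 80 98.
U+DE23F: 4-byte form → F3 9E 88 BF.
U+6FD74: 4-byte form → F1 AF B5 B4.
Concatenated (19 bytes): D7 9D E4 8D 96 E2 94 B8 EE 80 98 F3 9E 88 BF F1 AF B5 B4.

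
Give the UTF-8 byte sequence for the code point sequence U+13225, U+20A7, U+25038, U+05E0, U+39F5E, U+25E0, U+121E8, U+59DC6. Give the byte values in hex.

U+13225: 4-byte form → F0 93 88 A5.
U+20A7: 3-byte form → E2 82 A7.
U+25038: 4-byte form → F0 A5 80 B8.
U+05E0: 2-byte form → D7 A0.
U+39F5E: 4-byte form → F0 B9 BD 9E.
U+25E0: 3-byte form → E2 97 A0.
U+121E8: 4-byte form → F0 92 87 A8.
U+59DC6: 4-byte form → F1 99 B7 86.
Concatenated (28 bytes): F0 93 88 A5 E2 82 A7 F0 A5 80 B8 D7 A0 F0 B9 BD 9E E2 97 A0 F0 92 87 A8 F1 99 B7 86.

F0 93 88 A5 E2 82 A7 F0 A5 80 B8 D7 A0 F0 B9 BD 9E E2 97 A0 F0 92 87 A8 F1 99 B7 86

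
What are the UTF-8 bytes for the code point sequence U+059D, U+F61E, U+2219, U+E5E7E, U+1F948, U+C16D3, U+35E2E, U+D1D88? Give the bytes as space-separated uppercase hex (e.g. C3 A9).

U+059D: 2-byte form → D6 9D.
U+F61E: 3-byte form → EF 98 9E.
U+2219: 3-byte form → E2 88 99.
U+E5E7E: 4-byte form → F3 A5 B9 BE.
U+1F948: 4-byte form → F0 9F A5 88.
U+C16D3: 4-byte form → F3 81 9B 93.
U+35E2E: 4-byte form → F0 B5 B8 AE.
U+D1D88: 4-byte form → F3 91 B6 88.
Concatenated (28 bytes): D6 9D EF 98 9E E2 88 99 F3 A5 B9 BE F0 9F A5 88 F3 81 9B 93 F0 B5 B8 AE F3 91 B6 88.

D6 9D EF 98 9E E2 88 99 F3 A5 B9 BE F0 9F A5 88 F3 81 9B 93 F0 B5 B8 AE F3 91 B6 88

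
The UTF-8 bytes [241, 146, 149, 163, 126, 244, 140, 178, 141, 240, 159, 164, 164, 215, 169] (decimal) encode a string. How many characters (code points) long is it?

Byte at offset 0: 0xF1 = 11110001 → 4-byte char (#1). Advance 4.
Byte at offset 4: 0x7E = 01111110 → 1-byte char (#2). Advance 1.
Byte at offset 5: 0xF4 = 11110100 → 4-byte char (#3). Advance 4.
Byte at offset 9: 0xF0 = 11110000 → 4-byte char (#4). Advance 4.
Byte at offset 13: 0xD7 = 11010111 → 2-byte char (#5). Advance 2.
Reached end at offset 15 after 5 code points.

5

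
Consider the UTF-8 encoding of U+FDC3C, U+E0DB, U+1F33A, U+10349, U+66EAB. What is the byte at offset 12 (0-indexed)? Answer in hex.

0x90

U+FDC3C → 4-byte form F3 BD B0 BC at offsets 0–3.
U+E0DB → 3-byte form EE 83 9B at offsets 4–6.
U+1F33A → 4-byte form F0 9F 8C BA at offsets 7–10.
U+10349 → 4-byte form F0 90 8D 89 at offsets 11–14.
Offset 12 falls in char 4's range; it's byte 2 of F0 90 8D 89 = 0x90.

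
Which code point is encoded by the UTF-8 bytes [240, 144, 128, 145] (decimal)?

U+10011

Leading byte 0xF0 = 11110000 matches 11110xxx → 4-byte sequence.
Byte 1: 0xF0 = 11110000, payload 000 (3 bits).
Byte 2: 0x90 = 10010000 (10xxxxxx ✓), payload 010000.
Byte 3: 0x80 = 10000000 (10xxxxxx ✓), payload 000000.
Byte 4: 0x91 = 10010001 (10xxxxxx ✓), payload 010001.
Concatenate: 000010000000000010001 = 0x10011 (21 bits → U+10011).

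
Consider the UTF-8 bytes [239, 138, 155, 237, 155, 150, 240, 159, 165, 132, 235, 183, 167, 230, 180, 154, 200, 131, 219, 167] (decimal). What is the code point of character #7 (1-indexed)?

U+06E7

Offset 0: leading byte 0xEF = 11101111 → 3-byte char #1 = EF 8A 9B.
Offset 3: leading byte 0xED = 11101101 → 3-byte char #2 = ED 9B 96.
Offset 6: leading byte 0xF0 = 11110000 → 4-byte char #3 = F0 9F A5 84.
Offset 10: leading byte 0xEB = 11101011 → 3-byte char #4 = EB B7 A7.
Offset 13: leading byte 0xE6 = 11100110 → 3-byte char #5 = E6 B4 9A.
Offset 16: leading byte 0xC8 = 11001000 → 2-byte char #6 = C8 83.
Offset 18: leading byte 0xDB = 11011011 → 2-byte char #7 = DB A7.
Leading byte 0xDB = 11011011 matches 110xxxxx → 2-byte sequence.
Byte 1: 0xDB = 11011011, payload 11011 (5 bits).
Byte 2: 0xA7 = 10100111 (10xxxxxx ✓), payload 100111.
Concatenate: 11011100111 = 0x6E7 (11 bits → U+06E7).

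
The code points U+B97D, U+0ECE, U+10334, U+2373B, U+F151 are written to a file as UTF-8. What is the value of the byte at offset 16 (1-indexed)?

1-indexed offset 16 is 0-indexed offset 15.
U+B97D → 3-byte form EB A5 BD at offsets 0–2.
U+0ECE → 3-byte form E0 BB 8E at offsets 3–5.
U+10334 → 4-byte form F0 90 8C B4 at offsets 6–9.
U+2373B → 4-byte form F0 A3 9C BB at offsets 10–13.
U+F151 → 3-byte form EF 85 91 at offsets 14–16.
Offset 15 falls in char 5's range; it's byte 2 of EF 85 91 = 0x85.

0x85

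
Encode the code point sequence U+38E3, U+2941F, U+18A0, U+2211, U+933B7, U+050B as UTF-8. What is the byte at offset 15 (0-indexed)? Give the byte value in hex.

0x8E

U+38E3 → 3-byte form E3 A3 A3 at offsets 0–2.
U+2941F → 4-byte form F0 A9 90 9F at offsets 3–6.
U+18A0 → 3-byte form E1 A2 A0 at offsets 7–9.
U+2211 → 3-byte form E2 88 91 at offsets 10–12.
U+933B7 → 4-byte form F2 93 8E B7 at offsets 13–16.
Offset 15 falls in char 5's range; it's byte 3 of F2 93 8E B7 = 0x8E.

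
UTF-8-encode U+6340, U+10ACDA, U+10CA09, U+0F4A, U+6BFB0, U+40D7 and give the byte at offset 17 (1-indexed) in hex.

0xBE

1-indexed offset 17 is 0-indexed offset 16.
U+6340 → 3-byte form E6 8D 80 at offsets 0–2.
U+10ACDA → 4-byte form F4 8A B3 9A at offsets 3–6.
U+10CA09 → 4-byte form F4 8C A8 89 at offsets 7–10.
U+0F4A → 3-byte form E0 BD 8A at offsets 11–13.
U+6BFB0 → 4-byte form F1 AB BE B0 at offsets 14–17.
Offset 16 falls in char 5's range; it's byte 3 of F1 AB BE B0 = 0xBE.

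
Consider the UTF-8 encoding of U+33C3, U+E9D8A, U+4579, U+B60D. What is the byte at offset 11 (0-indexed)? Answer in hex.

U+33C3 → 3-byte form E3 8F 83 at offsets 0–2.
U+E9D8A → 4-byte form F3 A9 B6 8A at offsets 3–6.
U+4579 → 3-byte form E4 95 B9 at offsets 7–9.
U+B60D → 3-byte form EB 98 8D at offsets 10–12.
Offset 11 falls in char 4's range; it's byte 2 of EB 98 8D = 0x98.

0x98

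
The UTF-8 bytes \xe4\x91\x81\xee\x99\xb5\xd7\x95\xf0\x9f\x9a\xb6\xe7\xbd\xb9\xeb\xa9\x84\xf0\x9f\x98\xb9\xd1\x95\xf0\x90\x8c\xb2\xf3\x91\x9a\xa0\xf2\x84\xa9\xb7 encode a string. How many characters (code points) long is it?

11

Byte at offset 0: 0xE4 = 11100100 → 3-byte char (#1). Advance 3.
Byte at offset 3: 0xEE = 11101110 → 3-byte char (#2). Advance 3.
Byte at offset 6: 0xD7 = 11010111 → 2-byte char (#3). Advance 2.
Byte at offset 8: 0xF0 = 11110000 → 4-byte char (#4). Advance 4.
Byte at offset 12: 0xE7 = 11100111 → 3-byte char (#5). Advance 3.
Byte at offset 15: 0xEB = 11101011 → 3-byte char (#6). Advance 3.
Byte at offset 18: 0xF0 = 11110000 → 4-byte char (#7). Advance 4.
Byte at offset 22: 0xD1 = 11010001 → 2-byte char (#8). Advance 2.
Byte at offset 24: 0xF0 = 11110000 → 4-byte char (#9). Advance 4.
Byte at offset 28: 0xF3 = 11110011 → 4-byte char (#10). Advance 4.
Byte at offset 32: 0xF2 = 11110010 → 4-byte char (#11). Advance 4.
Reached end at offset 36 after 11 code points.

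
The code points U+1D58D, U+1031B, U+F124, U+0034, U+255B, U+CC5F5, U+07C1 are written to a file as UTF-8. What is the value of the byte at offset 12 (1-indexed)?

0x34

1-indexed offset 12 is 0-indexed offset 11.
U+1D58D → 4-byte form F0 9D 96 8D at offsets 0–3.
U+1031B → 4-byte form F0 90 8C 9B at offsets 4–7.
U+F124 → 3-byte form EF 84 A4 at offsets 8–10.
U+0034 → 1-byte form 34 at offsets 11–11.
Offset 11 falls in char 4's range; it's byte 1 of 34 = 0x34.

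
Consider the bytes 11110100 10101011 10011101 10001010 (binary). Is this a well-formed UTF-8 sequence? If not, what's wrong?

Leading byte 0xF4 = 11110100 → 4-byte form.
Payload = 0x12B74A, which exceeds U+10FFFF, the maximum Unicode code point. (Leading bytes F5–FF, or F4 followed by ≥ 0x90, are invalid.)

invalid (encodes a value above U+10FFFF)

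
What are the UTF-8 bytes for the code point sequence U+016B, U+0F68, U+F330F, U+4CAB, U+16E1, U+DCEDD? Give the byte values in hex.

U+016B: 2-byte form → C5 AB.
U+0F68: 3-byte form → E0 BD A8.
U+F330F: 4-byte form → F3 B3 8C 8F.
U+4CAB: 3-byte form → E4 B2 AB.
U+16E1: 3-byte form → E1 9B A1.
U+DCEDD: 4-byte form → F3 9C BB 9D.
Concatenated (19 bytes): C5 AB E0 BD A8 F3 B3 8C 8F E4 B2 AB E1 9B A1 F3 9C BB 9D.

C5 AB E0 BD A8 F3 B3 8C 8F E4 B2 AB E1 9B A1 F3 9C BB 9D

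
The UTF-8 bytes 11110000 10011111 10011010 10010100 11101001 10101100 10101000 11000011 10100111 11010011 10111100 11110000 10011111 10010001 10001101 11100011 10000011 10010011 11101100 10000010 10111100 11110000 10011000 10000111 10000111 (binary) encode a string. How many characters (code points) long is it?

Byte at offset 0: 0xF0 = 11110000 → 4-byte char (#1). Advance 4.
Byte at offset 4: 0xE9 = 11101001 → 3-byte char (#2). Advance 3.
Byte at offset 7: 0xC3 = 11000011 → 2-byte char (#3). Advance 2.
Byte at offset 9: 0xD3 = 11010011 → 2-byte char (#4). Advance 2.
Byte at offset 11: 0xF0 = 11110000 → 4-byte char (#5). Advance 4.
Byte at offset 15: 0xE3 = 11100011 → 3-byte char (#6). Advance 3.
Byte at offset 18: 0xEC = 11101100 → 3-byte char (#7). Advance 3.
Byte at offset 21: 0xF0 = 11110000 → 4-byte char (#8). Advance 4.
Reached end at offset 25 after 8 code points.

8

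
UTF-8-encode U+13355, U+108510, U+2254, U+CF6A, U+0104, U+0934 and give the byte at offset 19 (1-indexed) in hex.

0xB4

1-indexed offset 19 is 0-indexed offset 18.
U+13355 → 4-byte form F0 93 8D 95 at offsets 0–3.
U+108510 → 4-byte form F4 88 94 90 at offsets 4–7.
U+2254 → 3-byte form E2 89 94 at offsets 8–10.
U+CF6A → 3-byte form EC BD AA at offsets 11–13.
U+0104 → 2-byte form C4 84 at offsets 14–15.
U+0934 → 3-byte form E0 A4 B4 at offsets 16–18.
Offset 18 falls in char 6's range; it's byte 3 of E0 A4 B4 = 0xB4.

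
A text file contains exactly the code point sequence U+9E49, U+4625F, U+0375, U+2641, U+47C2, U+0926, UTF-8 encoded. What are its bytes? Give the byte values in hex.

U+9E49: 3-byte form → E9 B9 89.
U+4625F: 4-byte form → F1 86 89 9F.
U+0375: 2-byte form → CD B5.
U+2641: 3-byte form → E2 99 81.
U+47C2: 3-byte form → E4 9F 82.
U+0926: 3-byte form → E0 A4 A6.
Concatenated (18 bytes): E9 B9 89 F1 86 89 9F CD B5 E2 99 81 E4 9F 82 E0 A4 A6.

E9 B9 89 F1 86 89 9F CD B5 E2 99 81 E4 9F 82 E0 A4 A6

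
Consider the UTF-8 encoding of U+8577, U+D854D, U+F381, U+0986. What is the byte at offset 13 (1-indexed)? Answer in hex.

0x86

1-indexed offset 13 is 0-indexed offset 12.
U+8577 → 3-byte form E8 95 B7 at offsets 0–2.
U+D854D → 4-byte form F3 98 95 8D at offsets 3–6.
U+F381 → 3-byte form EF 8E 81 at offsets 7–9.
U+0986 → 3-byte form E0 A6 86 at offsets 10–12.
Offset 12 falls in char 4's range; it's byte 3 of E0 A6 86 = 0x86.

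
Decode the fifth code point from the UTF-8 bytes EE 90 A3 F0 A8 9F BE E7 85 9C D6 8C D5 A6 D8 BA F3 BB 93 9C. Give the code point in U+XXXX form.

U+0566

Offset 0: leading byte 0xEE = 11101110 → 3-byte char #1 = EE 90 A3.
Offset 3: leading byte 0xF0 = 11110000 → 4-byte char #2 = F0 A8 9F BE.
Offset 7: leading byte 0xE7 = 11100111 → 3-byte char #3 = E7 85 9C.
Offset 10: leading byte 0xD6 = 11010110 → 2-byte char #4 = D6 8C.
Offset 12: leading byte 0xD5 = 11010101 → 2-byte char #5 = D5 A6.
Leading byte 0xD5 = 11010101 matches 110xxxxx → 2-byte sequence.
Byte 1: 0xD5 = 11010101, payload 10101 (5 bits).
Byte 2: 0xA6 = 10100110 (10xxxxxx ✓), payload 100110.
Concatenate: 10101100110 = 0x566 (11 bits → U+0566).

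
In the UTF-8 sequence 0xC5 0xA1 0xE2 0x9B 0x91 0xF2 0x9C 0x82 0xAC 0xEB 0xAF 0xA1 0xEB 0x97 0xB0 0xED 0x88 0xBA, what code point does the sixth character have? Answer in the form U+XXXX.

Offset 0: leading byte 0xC5 = 11000101 → 2-byte char #1 = C5 A1.
Offset 2: leading byte 0xE2 = 11100010 → 3-byte char #2 = E2 9B 91.
Offset 5: leading byte 0xF2 = 11110010 → 4-byte char #3 = F2 9C 82 AC.
Offset 9: leading byte 0xEB = 11101011 → 3-byte char #4 = EB AF A1.
Offset 12: leading byte 0xEB = 11101011 → 3-byte char #5 = EB 97 B0.
Offset 15: leading byte 0xED = 11101101 → 3-byte char #6 = ED 88 BA.
Leading byte 0xED = 11101101 matches 1110xxxx → 3-byte sequence.
Byte 1: 0xED = 11101101, payload 1101 (4 bits).
Byte 2: 0x88 = 10001000 (10xxxxxx ✓), payload 001000.
Byte 3: 0xBA = 10111010 (10xxxxxx ✓), payload 111010.
Concatenate: 1101001000111010 = 0xD23A (16 bits → U+D23A).

U+D23A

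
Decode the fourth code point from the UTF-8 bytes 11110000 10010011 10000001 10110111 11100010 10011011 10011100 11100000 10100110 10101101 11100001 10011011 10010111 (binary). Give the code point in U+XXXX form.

Offset 0: leading byte 0xF0 = 11110000 → 4-byte char #1 = F0 93 81 B7.
Offset 4: leading byte 0xE2 = 11100010 → 3-byte char #2 = E2 9B 9C.
Offset 7: leading byte 0xE0 = 11100000 → 3-byte char #3 = E0 A6 AD.
Offset 10: leading byte 0xE1 = 11100001 → 3-byte char #4 = E1 9B 97.
Leading byte 0xE1 = 11100001 matches 1110xxxx → 3-byte sequence.
Byte 1: 0xE1 = 11100001, payload 0001 (4 bits).
Byte 2: 0x9B = 10011011 (10xxxxxx ✓), payload 011011.
Byte 3: 0x97 = 10010111 (10xxxxxx ✓), payload 010111.
Concatenate: 0001011011010111 = 0x16D7 (16 bits → U+16D7).

U+16D7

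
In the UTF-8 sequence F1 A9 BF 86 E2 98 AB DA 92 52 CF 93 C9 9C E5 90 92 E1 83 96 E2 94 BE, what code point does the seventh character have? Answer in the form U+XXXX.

Offset 0: leading byte 0xF1 = 11110001 → 4-byte char #1 = F1 A9 BF 86.
Offset 4: leading byte 0xE2 = 11100010 → 3-byte char #2 = E2 98 AB.
Offset 7: leading byte 0xDA = 11011010 → 2-byte char #3 = DA 92.
Offset 9: leading byte 0x52 = 01010010 → 1-byte char #4 = 52.
Offset 10: leading byte 0xCF = 11001111 → 2-byte char #5 = CF 93.
Offset 12: leading byte 0xC9 = 11001001 → 2-byte char #6 = C9 9C.
Offset 14: leading byte 0xE5 = 11100101 → 3-byte char #7 = E5 90 92.
Leading byte 0xE5 = 11100101 matches 1110xxxx → 3-byte sequence.
Byte 1: 0xE5 = 11100101, payload 0101 (4 bits).
Byte 2: 0x90 = 10010000 (10xxxxxx ✓), payload 010000.
Byte 3: 0x92 = 10010010 (10xxxxxx ✓), payload 010010.
Concatenate: 0101010000010010 = 0x5412 (16 bits → U+5412).

U+5412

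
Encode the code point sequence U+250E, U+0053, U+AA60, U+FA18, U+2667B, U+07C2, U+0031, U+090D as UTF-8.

E2 94 8E 53 EA A9 A0 EF A8 98 F0 A6 99 BB DF 82 31 E0 A4 8D

U+250E: 3-byte form → E2 94 8E.
U+0053: 1-byte form → 53.
U+AA60: 3-byte form → EA A9 A0.
U+FA18: 3-byte form → EF A8 98.
U+2667B: 4-byte form → F0 A6 99 BB.
U+07C2: 2-byte form → DF 82.
U+0031: 1-byte form → 31.
U+090D: 3-byte form → E0 A4 8D.
Concatenated (20 bytes): E2 94 8E 53 EA A9 A0 EF A8 98 F0 A6 99 BB DF 82 31 E0 A4 8D.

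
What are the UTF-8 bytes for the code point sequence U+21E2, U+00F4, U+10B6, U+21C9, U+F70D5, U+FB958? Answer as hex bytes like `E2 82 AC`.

E2 87 A2 C3 B4 E1 82 B6 E2 87 89 F3 B7 83 95 F3 BB A5 98

U+21E2: 3-byte form → E2 87 A2.
U+00F4: 2-byte form → C3 B4.
U+10B6: 3-byte form → E1 82 B6.
U+21C9: 3-byte form → E2 87 89.
U+F70D5: 4-byte form → F3 B7 83 95.
U+FB958: 4-byte form → F3 BB A5 98.
Concatenated (19 bytes): E2 87 A2 C3 B4 E1 82 B6 E2 87 89 F3 B7 83 95 F3 BB A5 98.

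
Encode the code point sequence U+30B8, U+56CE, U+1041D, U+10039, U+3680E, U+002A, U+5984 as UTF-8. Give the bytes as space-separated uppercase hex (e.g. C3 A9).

U+30B8: 3-byte form → E3 82 B8.
U+56CE: 3-byte form → E5 9B 8E.
U+1041D: 4-byte form → F0 90 90 9D.
U+10039: 4-byte form → F0 90 80 B9.
U+3680E: 4-byte form → F0 B6 A0 8E.
U+002A: 1-byte form → 2A.
U+5984: 3-byte form → E5 A6 84.
Concatenated (22 bytes): E3 82 B8 E5 9B 8E F0 90 90 9D F0 90 80 B9 F0 B6 A0 8E 2A E5 A6 84.

E3 82 B8 E5 9B 8E F0 90 90 9D F0 90 80 B9 F0 B6 A0 8E 2A E5 A6 84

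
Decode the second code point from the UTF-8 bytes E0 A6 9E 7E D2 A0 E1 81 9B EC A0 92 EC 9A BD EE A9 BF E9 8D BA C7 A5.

Offset 0: leading byte 0xE0 = 11100000 → 3-byte char #1 = E0 A6 9E.
Offset 3: leading byte 0x7E = 01111110 → 1-byte char #2 = 7E.
Leading byte 0x7E = 01111110 matches 0xxxxxxx → 1-byte sequence.
Byte 1: 0x7E = 01111110, payload 1111110 (7 bits).
Concatenate: 1111110 = 0x7E (7 bits → U+007E).

U+007E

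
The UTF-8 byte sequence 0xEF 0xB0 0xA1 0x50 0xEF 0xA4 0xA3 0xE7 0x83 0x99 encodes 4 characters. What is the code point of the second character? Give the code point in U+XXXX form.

U+0050

Offset 0: leading byte 0xEF = 11101111 → 3-byte char #1 = EF B0 A1.
Offset 3: leading byte 0x50 = 01010000 → 1-byte char #2 = 50.
Leading byte 0x50 = 01010000 matches 0xxxxxxx → 1-byte sequence.
Byte 1: 0x50 = 01010000, payload 1010000 (7 bits).
Concatenate: 1010000 = 0x50 (7 bits → U+0050).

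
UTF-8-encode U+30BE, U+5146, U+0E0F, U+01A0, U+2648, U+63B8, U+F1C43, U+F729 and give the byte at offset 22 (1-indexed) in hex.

0xEF

1-indexed offset 22 is 0-indexed offset 21.
U+30BE → 3-byte form E3 82 BE at offsets 0–2.
U+5146 → 3-byte form E5 85 86 at offsets 3–5.
U+0E0F → 3-byte form E0 B8 8F at offsets 6–8.
U+01A0 → 2-byte form C6 A0 at offsets 9–10.
U+2648 → 3-byte form E2 99 88 at offsets 11–13.
U+63B8 → 3-byte form E6 8E B8 at offsets 14–16.
U+F1C43 → 4-byte form F3 B1 B1 83 at offsets 17–20.
U+F729 → 3-byte form EF 9C A9 at offsets 21–23.
Offset 21 falls in char 8's range; it's byte 1 of EF 9C A9 = 0xEF.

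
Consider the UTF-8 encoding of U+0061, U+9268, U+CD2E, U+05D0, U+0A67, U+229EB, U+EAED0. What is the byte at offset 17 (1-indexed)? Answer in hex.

1-indexed offset 17 is 0-indexed offset 16.
U+0061 → 1-byte form 61 at offsets 0–0.
U+9268 → 3-byte form E9 89 A8 at offsets 1–3.
U+CD2E → 3-byte form EC B4 AE at offsets 4–6.
U+05D0 → 2-byte form D7 90 at offsets 7–8.
U+0A67 → 3-byte form E0 A9 A7 at offsets 9–11.
U+229EB → 4-byte form F0 A2 A7 AB at offsets 12–15.
U+EAED0 → 4-byte form F3 AA BB 90 at offsets 16–19.
Offset 16 falls in char 7's range; it's byte 1 of F3 AA BB 90 = 0xF3.

0xF3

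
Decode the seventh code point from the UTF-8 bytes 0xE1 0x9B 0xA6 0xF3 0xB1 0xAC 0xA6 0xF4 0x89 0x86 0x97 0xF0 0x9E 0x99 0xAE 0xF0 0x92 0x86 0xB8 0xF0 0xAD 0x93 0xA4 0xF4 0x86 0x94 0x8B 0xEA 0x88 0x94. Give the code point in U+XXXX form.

Offset 0: leading byte 0xE1 = 11100001 → 3-byte char #1 = E1 9B A6.
Offset 3: leading byte 0xF3 = 11110011 → 4-byte char #2 = F3 B1 AC A6.
Offset 7: leading byte 0xF4 = 11110100 → 4-byte char #3 = F4 89 86 97.
Offset 11: leading byte 0xF0 = 11110000 → 4-byte char #4 = F0 9E 99 AE.
Offset 15: leading byte 0xF0 = 11110000 → 4-byte char #5 = F0 92 86 B8.
Offset 19: leading byte 0xF0 = 11110000 → 4-byte char #6 = F0 AD 93 A4.
Offset 23: leading byte 0xF4 = 11110100 → 4-byte char #7 = F4 86 94 8B.
Leading byte 0xF4 = 11110100 matches 11110xxx → 4-byte sequence.
Byte 1: 0xF4 = 11110100, payload 100 (3 bits).
Byte 2: 0x86 = 10000110 (10xxxxxx ✓), payload 000110.
Byte 3: 0x94 = 10010100 (10xxxxxx ✓), payload 010100.
Byte 4: 0x8B = 10001011 (10xxxxxx ✓), payload 001011.
Concatenate: 100000110010100001011 = 0x10650B (21 bits → U+10650B).

U+10650B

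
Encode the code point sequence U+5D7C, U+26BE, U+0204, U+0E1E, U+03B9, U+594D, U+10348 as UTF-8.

U+5D7C: 3-byte form → E5 B5 BC.
U+26BE: 3-byte form → E2 9A BE.
U+0204: 2-byte form → C8 84.
U+0E1E: 3-byte form → E0 B8 9E.
U+03B9: 2-byte form → CE B9.
U+594D: 3-byte form → E5 A5 8D.
U+10348: 4-byte form → F0 90 8D 88.
Concatenated (20 bytes): E5 B5 BC E2 9A BE C8 84 E0 B8 9E CE B9 E5 A5 8D F0 90 8D 88.

E5 B5 BC E2 9A BE C8 84 E0 B8 9E CE B9 E5 A5 8D F0 90 8D 88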